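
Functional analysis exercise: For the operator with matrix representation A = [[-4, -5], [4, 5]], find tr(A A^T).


trace(A * A^T) = sum of squares of all entries
= (-4)^2 + (-5)^2 + 4^2 + 5^2
= 16 + 25 + 16 + 25
= 82

82


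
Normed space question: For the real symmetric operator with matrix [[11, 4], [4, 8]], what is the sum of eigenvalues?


For a self-adjoint (symmetric) matrix, the eigenvalues are real.
The sum of eigenvalues equals the trace of the matrix.
trace = 11 + 8 = 19

19


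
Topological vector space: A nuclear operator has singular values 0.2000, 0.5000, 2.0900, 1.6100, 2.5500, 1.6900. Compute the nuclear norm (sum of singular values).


The nuclear norm is the sum of all singular values.
||T||_1 = 0.2000 + 0.5000 + 2.0900 + 1.6100 + 2.5500 + 1.6900
= 8.6400

8.6400


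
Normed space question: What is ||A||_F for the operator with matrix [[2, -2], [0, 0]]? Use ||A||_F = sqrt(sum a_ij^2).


||A||_F^2 = sum a_ij^2
= 2^2 + (-2)^2 + 0^2 + 0^2
= 4 + 4 + 0 + 0 = 8
||A||_F = sqrt(8) = 2.8284

2.8284


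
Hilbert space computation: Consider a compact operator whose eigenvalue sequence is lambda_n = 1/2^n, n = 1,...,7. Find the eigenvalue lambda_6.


The eigenvalue formula gives lambda_6 = 1/2^6
= 1/64
= 0.0156

0.0156


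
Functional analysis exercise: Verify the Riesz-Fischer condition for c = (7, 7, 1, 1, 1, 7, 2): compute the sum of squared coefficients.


sum |c_n|^2 = 7^2 + 7^2 + 1^2 + 1^2 + 1^2 + 7^2 + 2^2
= 49 + 49 + 1 + 1 + 1 + 49 + 4
= 154

154


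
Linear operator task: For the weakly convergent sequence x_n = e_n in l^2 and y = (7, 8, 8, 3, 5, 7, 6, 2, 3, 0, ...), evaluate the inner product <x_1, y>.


x_1 = e_1 is the standard basis vector with 1 in position 1.
<x_1, y> = y_1 = 7
As n -> infinity, <x_n, y> -> 0, confirming weak convergence of (x_n) to 0.

7


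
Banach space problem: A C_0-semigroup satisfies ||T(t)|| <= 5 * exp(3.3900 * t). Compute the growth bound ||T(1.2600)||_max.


||T(1.2600)|| <= 5 * exp(3.3900 * 1.2600)
= 5 * exp(4.2714)
= 5 * 71.6218
= 358.1092

358.1092


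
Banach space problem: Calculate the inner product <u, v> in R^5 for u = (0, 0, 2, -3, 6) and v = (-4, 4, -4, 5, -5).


Computing the standard inner product <u, v> = sum u_i * v_i
= 0*-4 + 0*4 + 2*-4 + -3*5 + 6*-5
= 0 + 0 + -8 + -15 + -30
= -53

-53


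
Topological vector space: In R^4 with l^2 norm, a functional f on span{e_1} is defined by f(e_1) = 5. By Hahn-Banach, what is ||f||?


The norm of f is given by ||f|| = sup_{||x||=1} |f(x)|.
On span{e_1}, ||e_1|| = 1, so ||f|| = |f(e_1)| / ||e_1||
= |5| / 1 = 5.0000

5.0000


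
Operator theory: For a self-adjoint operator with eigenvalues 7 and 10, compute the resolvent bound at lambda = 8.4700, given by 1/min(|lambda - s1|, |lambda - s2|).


dist(8.4700, {7, 10}) = min(|8.4700 - 7|, |8.4700 - 10|)
= min(1.4700, 1.5300) = 1.4700
Resolvent bound = 1/1.4700 = 0.6803

0.6803


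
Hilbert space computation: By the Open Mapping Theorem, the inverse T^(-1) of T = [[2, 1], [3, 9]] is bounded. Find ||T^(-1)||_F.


det(T) = 2*9 - 1*3 = 15
T^(-1) = (1/15) * [[9, -1], [-3, 2]] = [[0.6000, -0.0667], [-0.2000, 0.1333]]
||T^(-1)||_F^2 = 0.6000^2 + (-0.0667)^2 + (-0.2000)^2 + 0.1333^2 = 0.4222
||T^(-1)||_F = sqrt(0.4222) = 0.6498

0.6498


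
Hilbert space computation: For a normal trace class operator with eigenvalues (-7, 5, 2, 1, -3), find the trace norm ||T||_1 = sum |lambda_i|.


For a normal operator, singular values equal |eigenvalues|.
Trace norm = sum |lambda_i| = 7 + 5 + 2 + 1 + 3
= 18

18


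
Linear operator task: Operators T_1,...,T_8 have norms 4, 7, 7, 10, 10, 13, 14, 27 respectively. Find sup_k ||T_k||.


By the Uniform Boundedness Principle, the supremum of norms is finite.
sup_k ||T_k|| = max(4, 7, 7, 10, 10, 13, 14, 27) = 27

27


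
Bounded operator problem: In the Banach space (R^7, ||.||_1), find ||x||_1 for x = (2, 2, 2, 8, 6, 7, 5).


The l^1 norm equals the sum of absolute values of all components.
||x||_1 = 2 + 2 + 2 + 8 + 6 + 7 + 5
= 32

32.0000


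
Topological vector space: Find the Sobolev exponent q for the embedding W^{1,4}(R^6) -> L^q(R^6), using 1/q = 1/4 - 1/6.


Using the Sobolev embedding formula: 1/q = 1/p - k/n
1/q = 1/4 - 1/6 = 1/12
q = 1/(1/12) = 12

12.0000


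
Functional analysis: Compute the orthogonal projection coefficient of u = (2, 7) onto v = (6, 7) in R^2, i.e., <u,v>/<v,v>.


Computing <u,v> = 2*6 + 7*7 = 61
Computing <v,v> = 6^2 + 7^2 = 85
Projection coefficient = 61/85 = 0.7176

0.7176


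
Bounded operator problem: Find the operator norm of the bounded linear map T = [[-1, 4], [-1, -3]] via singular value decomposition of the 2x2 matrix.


A^T A = [[2, -1], [-1, 25]]
trace(A^T A) = 27, det(A^T A) = 49
discriminant = 27^2 - 4*49 = 533
Largest eigenvalue of A^T A = (trace + sqrt(disc))/2 = 25.0434
||T|| = sqrt(25.0434) = 5.0043

5.0043


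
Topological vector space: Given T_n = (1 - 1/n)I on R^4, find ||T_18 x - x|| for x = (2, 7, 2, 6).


T_18 x - x = (1 - 1/18)x - x = -x/18
||x|| = sqrt(93) = 9.6437
||T_18 x - x|| = ||x||/18 = 9.6437/18 = 0.5358

0.5358


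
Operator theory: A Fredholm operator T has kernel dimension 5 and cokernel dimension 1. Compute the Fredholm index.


The Fredholm index is defined as ind(T) = dim(ker T) - dim(coker T)
= 5 - 1
= 4

4


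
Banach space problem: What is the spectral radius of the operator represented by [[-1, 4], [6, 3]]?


For a 2x2 matrix, eigenvalues satisfy lambda^2 - (trace)*lambda + det = 0
trace = -1 + 3 = 2
det = -1*3 - 4*6 = -27
discriminant = 2^2 - 4*(-27) = 112
spectral radius = max |eigenvalue| = 6.2915

6.2915


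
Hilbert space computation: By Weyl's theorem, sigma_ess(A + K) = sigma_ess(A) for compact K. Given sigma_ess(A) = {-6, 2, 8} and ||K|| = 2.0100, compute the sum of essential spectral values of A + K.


By Weyl's theorem, the essential spectrum is invariant under compact perturbations.
sigma_ess(A + K) = sigma_ess(A) = {-6, 2, 8}
Sum = -6 + 2 + 8 = 4

4


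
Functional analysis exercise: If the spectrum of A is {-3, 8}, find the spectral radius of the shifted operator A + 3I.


Spectrum of A + 3I = {0, 11}
Spectral radius = max |lambda| over the shifted spectrum
= max(0, 11) = 11

11


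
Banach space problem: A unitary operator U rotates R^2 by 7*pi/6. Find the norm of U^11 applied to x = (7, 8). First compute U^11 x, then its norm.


U is a rotation by theta = 7*pi/6
U^11 = rotation by 11*theta = 77*pi/6 = 5*pi/6 (mod 2*pi)
cos(5*pi/6) = -0.8660, sin(5*pi/6) = 0.5000
U^11 x = (-0.8660 * 7 - 0.5000 * 8, 0.5000 * 7 + -0.8660 * 8)
= (-10.0622, -3.4282)
||U^11 x|| = sqrt((-10.0622)^2 + (-3.4282)^2) = sqrt(113.0000) = 10.6301

10.6301


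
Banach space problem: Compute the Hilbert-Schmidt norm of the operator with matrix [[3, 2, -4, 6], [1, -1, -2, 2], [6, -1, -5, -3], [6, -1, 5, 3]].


The Hilbert-Schmidt norm is sqrt(sum of squares of all entries).
Sum of squares = 3^2 + 2^2 + (-4)^2 + 6^2 + 1^2 + (-1)^2 + (-2)^2 + 2^2 + 6^2 + (-1)^2 + (-5)^2 + (-3)^2 + 6^2 + (-1)^2 + 5^2 + 3^2
= 9 + 4 + 16 + 36 + 1 + 1 + 4 + 4 + 36 + 1 + 25 + 9 + 36 + 1 + 25 + 9 = 217
||T||_HS = sqrt(217) = 14.7309

14.7309


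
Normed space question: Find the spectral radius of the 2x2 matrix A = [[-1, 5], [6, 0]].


For a 2x2 matrix, eigenvalues satisfy lambda^2 - (trace)*lambda + det = 0
trace = -1 + 0 = -1
det = -1*0 - 5*6 = -30
discriminant = (-1)^2 - 4*(-30) = 121
spectral radius = max |eigenvalue| = 6.0000

6.0000


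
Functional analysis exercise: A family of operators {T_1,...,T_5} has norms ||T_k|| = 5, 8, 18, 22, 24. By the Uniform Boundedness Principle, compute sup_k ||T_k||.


By the Uniform Boundedness Principle, the supremum of norms is finite.
sup_k ||T_k|| = max(5, 8, 18, 22, 24) = 24

24


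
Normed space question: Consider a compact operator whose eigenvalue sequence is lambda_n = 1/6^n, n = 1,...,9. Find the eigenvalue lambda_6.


The eigenvalue formula gives lambda_6 = 1/6^6
= 1/46656
= 2.1433e-05

2.1433e-05


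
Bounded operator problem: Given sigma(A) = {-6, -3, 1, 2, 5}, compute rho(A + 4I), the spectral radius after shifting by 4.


Spectrum of A + 4I = {-2, 1, 5, 6, 9}
Spectral radius = max |lambda| over the shifted spectrum
= max(2, 1, 5, 6, 9) = 9

9


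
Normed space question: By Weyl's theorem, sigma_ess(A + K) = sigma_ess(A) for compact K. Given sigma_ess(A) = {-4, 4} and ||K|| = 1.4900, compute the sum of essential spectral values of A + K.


By Weyl's theorem, the essential spectrum is invariant under compact perturbations.
sigma_ess(A + K) = sigma_ess(A) = {-4, 4}
Sum = -4 + 4 = 0

0


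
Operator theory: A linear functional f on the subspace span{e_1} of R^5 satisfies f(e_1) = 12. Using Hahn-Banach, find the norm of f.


The norm of f is given by ||f|| = sup_{||x||=1} |f(x)|.
On span{e_1}, ||e_1|| = 1, so ||f|| = |f(e_1)| / ||e_1||
= |12| / 1 = 12.0000

12.0000


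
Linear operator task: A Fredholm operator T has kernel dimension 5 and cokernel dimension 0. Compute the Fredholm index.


The Fredholm index is defined as ind(T) = dim(ker T) - dim(coker T)
= 5 - 0
= 5

5


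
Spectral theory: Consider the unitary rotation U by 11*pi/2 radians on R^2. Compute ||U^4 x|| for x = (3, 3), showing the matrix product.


U is a rotation by theta = 11*pi/2
U^4 = rotation by 4*theta = 44*pi/2 = 0*pi/2 (mod 2*pi)
cos(0*pi/2) = 1.0000, sin(0*pi/2) = 0.0000
U^4 x = (1.0000 * 3 - 0.0000 * 3, 0.0000 * 3 + 1.0000 * 3)
= (3.0000, 3.0000)
||U^4 x|| = sqrt(3.0000^2 + 3.0000^2) = sqrt(18.0000) = 4.2426

4.2426


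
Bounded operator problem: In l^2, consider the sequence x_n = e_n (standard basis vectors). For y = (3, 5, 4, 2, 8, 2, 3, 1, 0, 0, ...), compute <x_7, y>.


x_7 = e_7 is the standard basis vector with 1 in position 7.
<x_7, y> = y_7 = 3
As n -> infinity, <x_n, y> -> 0, confirming weak convergence of (x_n) to 0.

3


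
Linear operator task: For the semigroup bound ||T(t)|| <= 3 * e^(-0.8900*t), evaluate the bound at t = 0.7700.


||T(0.7700)|| <= 3 * exp(-0.8900 * 0.7700)
= 3 * exp(-0.6853)
= 3 * 0.5039
= 1.5118

1.5118


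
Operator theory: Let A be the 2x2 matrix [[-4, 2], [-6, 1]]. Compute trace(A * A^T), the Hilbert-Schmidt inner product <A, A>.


trace(A * A^T) = sum of squares of all entries
= (-4)^2 + 2^2 + (-6)^2 + 1^2
= 16 + 4 + 36 + 1
= 57

57


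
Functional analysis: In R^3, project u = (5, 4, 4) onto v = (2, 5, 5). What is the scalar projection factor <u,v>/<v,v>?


Computing <u,v> = 5*2 + 4*5 + 4*5 = 50
Computing <v,v> = 2^2 + 5^2 + 5^2 = 54
Projection coefficient = 50/54 = 0.9259

0.9259


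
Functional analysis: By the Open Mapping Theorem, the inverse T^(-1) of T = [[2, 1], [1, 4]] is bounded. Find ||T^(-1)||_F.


det(T) = 2*4 - 1*1 = 7
T^(-1) = (1/7) * [[4, -1], [-1, 2]] = [[0.5714, -0.1429], [-0.1429, 0.2857]]
||T^(-1)||_F^2 = 0.5714^2 + (-0.1429)^2 + (-0.1429)^2 + 0.2857^2 = 0.4490
||T^(-1)||_F = sqrt(0.4490) = 0.6701

0.6701


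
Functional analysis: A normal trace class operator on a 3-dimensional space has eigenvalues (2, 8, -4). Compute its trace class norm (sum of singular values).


For a normal operator, singular values equal |eigenvalues|.
Trace norm = sum |lambda_i| = 2 + 8 + 4
= 14

14


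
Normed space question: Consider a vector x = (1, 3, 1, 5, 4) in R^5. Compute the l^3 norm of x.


The l^3 norm = (sum |x_i|^3)^(1/3)
Sum of 3th powers = 1 + 27 + 1 + 125 + 64 = 218
||x||_3 = (218)^(1/3) = 6.0185

6.0185


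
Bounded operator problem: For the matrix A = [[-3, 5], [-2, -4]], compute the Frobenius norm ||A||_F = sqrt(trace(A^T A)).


||A||_F^2 = sum a_ij^2
= (-3)^2 + 5^2 + (-2)^2 + (-4)^2
= 9 + 25 + 4 + 16 = 54
||A||_F = sqrt(54) = 7.3485

7.3485


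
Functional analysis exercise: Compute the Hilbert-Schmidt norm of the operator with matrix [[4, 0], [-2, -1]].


The Hilbert-Schmidt norm is sqrt(sum of squares of all entries).
Sum of squares = 4^2 + 0^2 + (-2)^2 + (-1)^2
= 16 + 0 + 4 + 1 = 21
||T||_HS = sqrt(21) = 4.5826

4.5826


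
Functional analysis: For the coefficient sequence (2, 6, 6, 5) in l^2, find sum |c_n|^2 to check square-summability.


sum |c_n|^2 = 2^2 + 6^2 + 6^2 + 5^2
= 4 + 36 + 36 + 25
= 101

101


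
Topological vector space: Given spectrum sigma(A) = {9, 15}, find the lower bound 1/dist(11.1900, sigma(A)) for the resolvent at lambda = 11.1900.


dist(11.1900, {9, 15}) = min(|11.1900 - 9|, |11.1900 - 15|)
= min(2.1900, 3.8100) = 2.1900
Resolvent bound = 1/2.1900 = 0.4566

0.4566


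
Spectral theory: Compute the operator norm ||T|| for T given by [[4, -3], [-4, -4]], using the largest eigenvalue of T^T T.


A^T A = [[32, 4], [4, 25]]
trace(A^T A) = 57, det(A^T A) = 784
discriminant = 57^2 - 4*784 = 113
Largest eigenvalue of A^T A = (trace + sqrt(disc))/2 = 33.8151
||T|| = sqrt(33.8151) = 5.8151

5.8151


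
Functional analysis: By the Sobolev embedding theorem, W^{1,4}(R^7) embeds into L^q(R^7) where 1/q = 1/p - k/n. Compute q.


Using the Sobolev embedding formula: 1/q = 1/p - k/n
1/q = 1/4 - 1/7 = 3/28
q = 1/(3/28) = 28/3 = 9.3333

9.3333


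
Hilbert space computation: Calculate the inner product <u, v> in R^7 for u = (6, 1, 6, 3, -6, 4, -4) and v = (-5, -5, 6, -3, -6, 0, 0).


Computing the standard inner product <u, v> = sum u_i * v_i
= 6*-5 + 1*-5 + 6*6 + 3*-3 + -6*-6 + 4*0 + -4*0
= -30 + -5 + 36 + -9 + 36 + 0 + 0
= 28

28


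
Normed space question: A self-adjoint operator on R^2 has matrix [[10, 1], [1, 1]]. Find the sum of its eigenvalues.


For a self-adjoint (symmetric) matrix, the eigenvalues are real.
The sum of eigenvalues equals the trace of the matrix.
trace = 10 + 1 = 11

11


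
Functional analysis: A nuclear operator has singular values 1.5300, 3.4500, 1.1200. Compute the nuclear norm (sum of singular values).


The nuclear norm is the sum of all singular values.
||T||_1 = 1.5300 + 3.4500 + 1.1200
= 6.1000

6.1000


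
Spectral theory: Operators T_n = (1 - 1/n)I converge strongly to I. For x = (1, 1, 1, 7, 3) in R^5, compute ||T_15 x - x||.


T_15 x - x = (1 - 1/15)x - x = -x/15
||x|| = sqrt(61) = 7.8102
||T_15 x - x|| = ||x||/15 = 7.8102/15 = 0.5207

0.5207


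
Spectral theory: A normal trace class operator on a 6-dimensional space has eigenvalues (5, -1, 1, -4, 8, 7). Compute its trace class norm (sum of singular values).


For a normal operator, singular values equal |eigenvalues|.
Trace norm = sum |lambda_i| = 5 + 1 + 1 + 4 + 8 + 7
= 26

26


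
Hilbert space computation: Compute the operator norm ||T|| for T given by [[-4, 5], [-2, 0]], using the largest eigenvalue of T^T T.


A^T A = [[20, -20], [-20, 25]]
trace(A^T A) = 45, det(A^T A) = 100
discriminant = 45^2 - 4*100 = 1625
Largest eigenvalue of A^T A = (trace + sqrt(disc))/2 = 42.6556
||T|| = sqrt(42.6556) = 6.5311

6.5311


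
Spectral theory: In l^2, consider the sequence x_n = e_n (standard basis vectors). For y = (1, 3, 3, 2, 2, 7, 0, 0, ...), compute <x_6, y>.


x_6 = e_6 is the standard basis vector with 1 in position 6.
<x_6, y> = y_6 = 7
As n -> infinity, <x_n, y> -> 0, confirming weak convergence of (x_n) to 0.

7


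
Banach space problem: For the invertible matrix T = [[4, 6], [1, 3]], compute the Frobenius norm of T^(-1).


det(T) = 4*3 - 6*1 = 6
T^(-1) = (1/6) * [[3, -6], [-1, 4]] = [[0.5000, -1.0000], [-0.1667, 0.6667]]
||T^(-1)||_F^2 = 0.5000^2 + (-1.0000)^2 + (-0.1667)^2 + 0.6667^2 = 1.7222
||T^(-1)||_F = sqrt(1.7222) = 1.3123

1.3123


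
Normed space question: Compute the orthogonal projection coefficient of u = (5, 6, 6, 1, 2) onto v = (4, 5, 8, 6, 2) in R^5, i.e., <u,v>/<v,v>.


Computing <u,v> = 5*4 + 6*5 + 6*8 + 1*6 + 2*2 = 108
Computing <v,v> = 4^2 + 5^2 + 8^2 + 6^2 + 2^2 = 145
Projection coefficient = 108/145 = 0.7448

0.7448


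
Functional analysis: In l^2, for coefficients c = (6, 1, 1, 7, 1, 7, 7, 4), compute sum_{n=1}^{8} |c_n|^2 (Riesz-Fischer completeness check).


sum |c_n|^2 = 6^2 + 1^2 + 1^2 + 7^2 + 1^2 + 7^2 + 7^2 + 4^2
= 36 + 1 + 1 + 49 + 1 + 49 + 49 + 16
= 202

202


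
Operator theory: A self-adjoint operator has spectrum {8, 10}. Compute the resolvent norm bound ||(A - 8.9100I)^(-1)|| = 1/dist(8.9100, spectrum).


dist(8.9100, {8, 10}) = min(|8.9100 - 8|, |8.9100 - 10|)
= min(0.9100, 1.0900) = 0.9100
Resolvent bound = 1/0.9100 = 1.0989

1.0989


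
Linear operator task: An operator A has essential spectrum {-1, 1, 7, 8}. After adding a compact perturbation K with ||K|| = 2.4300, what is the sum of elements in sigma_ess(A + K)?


By Weyl's theorem, the essential spectrum is invariant under compact perturbations.
sigma_ess(A + K) = sigma_ess(A) = {-1, 1, 7, 8}
Sum = -1 + 1 + 7 + 8 = 15

15


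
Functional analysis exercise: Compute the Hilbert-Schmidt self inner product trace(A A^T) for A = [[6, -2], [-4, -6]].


trace(A * A^T) = sum of squares of all entries
= 6^2 + (-2)^2 + (-4)^2 + (-6)^2
= 36 + 4 + 16 + 36
= 92

92


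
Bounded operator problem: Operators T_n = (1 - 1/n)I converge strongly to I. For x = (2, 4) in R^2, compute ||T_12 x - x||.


T_12 x - x = (1 - 1/12)x - x = -x/12
||x|| = sqrt(20) = 4.4721
||T_12 x - x|| = ||x||/12 = 4.4721/12 = 0.3727

0.3727


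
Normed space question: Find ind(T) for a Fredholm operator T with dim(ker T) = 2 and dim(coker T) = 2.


The Fredholm index is defined as ind(T) = dim(ker T) - dim(coker T)
= 2 - 2
= 0

0


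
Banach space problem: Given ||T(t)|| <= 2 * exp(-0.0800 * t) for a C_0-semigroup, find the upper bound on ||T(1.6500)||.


||T(1.6500)|| <= 2 * exp(-0.0800 * 1.6500)
= 2 * exp(-0.1320)
= 2 * 0.8763
= 1.7527

1.7527


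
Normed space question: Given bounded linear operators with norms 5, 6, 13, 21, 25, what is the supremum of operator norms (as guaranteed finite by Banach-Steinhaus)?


By the Uniform Boundedness Principle, the supremum of norms is finite.
sup_k ||T_k|| = max(5, 6, 13, 21, 25) = 25

25


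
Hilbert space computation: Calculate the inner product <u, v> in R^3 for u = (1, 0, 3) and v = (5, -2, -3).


Computing the standard inner product <u, v> = sum u_i * v_i
= 1*5 + 0*-2 + 3*-3
= 5 + 0 + -9
= -4

-4


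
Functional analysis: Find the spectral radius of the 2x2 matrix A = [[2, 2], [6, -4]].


For a 2x2 matrix, eigenvalues satisfy lambda^2 - (trace)*lambda + det = 0
trace = 2 + -4 = -2
det = 2*-4 - 2*6 = -20
discriminant = (-2)^2 - 4*(-20) = 84
spectral radius = max |eigenvalue| = 5.5826

5.5826


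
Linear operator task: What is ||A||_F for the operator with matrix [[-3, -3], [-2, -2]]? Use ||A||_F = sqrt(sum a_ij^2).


||A||_F^2 = sum a_ij^2
= (-3)^2 + (-3)^2 + (-2)^2 + (-2)^2
= 9 + 9 + 4 + 4 = 26
||A||_F = sqrt(26) = 5.0990

5.0990


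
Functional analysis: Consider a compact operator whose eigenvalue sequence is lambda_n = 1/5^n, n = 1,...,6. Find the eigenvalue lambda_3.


The eigenvalue formula gives lambda_3 = 1/5^3
= 1/125
= 0.0080

0.0080


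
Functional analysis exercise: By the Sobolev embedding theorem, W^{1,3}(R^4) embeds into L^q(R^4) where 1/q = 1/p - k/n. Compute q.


Using the Sobolev embedding formula: 1/q = 1/p - k/n
1/q = 1/3 - 1/4 = 1/12
q = 1/(1/12) = 12

12.0000


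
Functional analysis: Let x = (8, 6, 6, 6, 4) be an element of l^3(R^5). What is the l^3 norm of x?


The l^3 norm = (sum |x_i|^3)^(1/3)
Sum of 3th powers = 512 + 216 + 216 + 216 + 64 = 1224
||x||_3 = (1224)^(1/3) = 10.6970

10.6970


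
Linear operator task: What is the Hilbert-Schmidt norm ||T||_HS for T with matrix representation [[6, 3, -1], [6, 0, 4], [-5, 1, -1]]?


The Hilbert-Schmidt norm is sqrt(sum of squares of all entries).
Sum of squares = 6^2 + 3^2 + (-1)^2 + 6^2 + 0^2 + 4^2 + (-5)^2 + 1^2 + (-1)^2
= 36 + 9 + 1 + 36 + 0 + 16 + 25 + 1 + 1 = 125
||T||_HS = sqrt(125) = 11.1803

11.1803


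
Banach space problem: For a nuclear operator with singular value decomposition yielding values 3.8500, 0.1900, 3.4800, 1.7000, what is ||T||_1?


The nuclear norm is the sum of all singular values.
||T||_1 = 3.8500 + 0.1900 + 3.4800 + 1.7000
= 9.2200

9.2200


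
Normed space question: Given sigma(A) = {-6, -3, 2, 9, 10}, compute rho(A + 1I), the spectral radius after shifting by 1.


Spectrum of A + 1I = {-5, -2, 3, 10, 11}
Spectral radius = max |lambda| over the shifted spectrum
= max(5, 2, 3, 10, 11) = 11

11


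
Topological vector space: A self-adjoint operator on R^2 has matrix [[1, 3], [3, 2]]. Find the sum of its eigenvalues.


For a self-adjoint (symmetric) matrix, the eigenvalues are real.
The sum of eigenvalues equals the trace of the matrix.
trace = 1 + 2 = 3

3


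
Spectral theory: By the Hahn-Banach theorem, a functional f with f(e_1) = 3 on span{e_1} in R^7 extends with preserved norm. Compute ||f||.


The norm of f is given by ||f|| = sup_{||x||=1} |f(x)|.
On span{e_1}, ||e_1|| = 1, so ||f|| = |f(e_1)| / ||e_1||
= |3| / 1 = 3.0000

3.0000


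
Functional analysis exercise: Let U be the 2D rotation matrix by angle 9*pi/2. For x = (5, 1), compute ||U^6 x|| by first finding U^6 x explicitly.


U is a rotation by theta = 9*pi/2
U^6 = rotation by 6*theta = 54*pi/2 = 2*pi/2 (mod 2*pi)
cos(2*pi/2) = -1.0000, sin(2*pi/2) = 0.0000
U^6 x = (-1.0000 * 5 - 0.0000 * 1, 0.0000 * 5 + -1.0000 * 1)
= (-5.0000, -1.0000)
||U^6 x|| = sqrt((-5.0000)^2 + (-1.0000)^2) = sqrt(26.0000) = 5.0990

5.0990


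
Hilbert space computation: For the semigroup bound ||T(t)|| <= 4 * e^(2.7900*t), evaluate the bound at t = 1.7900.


||T(1.7900)|| <= 4 * exp(2.7900 * 1.7900)
= 4 * exp(4.9941)
= 4 * 147.5401
= 590.1604

590.1604


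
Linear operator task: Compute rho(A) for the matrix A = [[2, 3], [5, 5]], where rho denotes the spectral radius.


For a 2x2 matrix, eigenvalues satisfy lambda^2 - (trace)*lambda + det = 0
trace = 2 + 5 = 7
det = 2*5 - 3*5 = -5
discriminant = 7^2 - 4*(-5) = 69
spectral radius = max |eigenvalue| = 7.6533

7.6533


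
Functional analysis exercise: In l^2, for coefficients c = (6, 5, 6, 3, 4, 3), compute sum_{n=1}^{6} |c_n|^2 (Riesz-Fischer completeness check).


sum |c_n|^2 = 6^2 + 5^2 + 6^2 + 3^2 + 4^2 + 3^2
= 36 + 25 + 36 + 9 + 16 + 9
= 131

131


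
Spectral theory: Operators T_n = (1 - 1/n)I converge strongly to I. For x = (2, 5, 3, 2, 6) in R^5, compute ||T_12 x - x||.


T_12 x - x = (1 - 1/12)x - x = -x/12
||x|| = sqrt(78) = 8.8318
||T_12 x - x|| = ||x||/12 = 8.8318/12 = 0.7360

0.7360


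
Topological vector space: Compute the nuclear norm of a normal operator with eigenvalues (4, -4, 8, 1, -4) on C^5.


For a normal operator, singular values equal |eigenvalues|.
Trace norm = sum |lambda_i| = 4 + 4 + 8 + 1 + 4
= 21

21


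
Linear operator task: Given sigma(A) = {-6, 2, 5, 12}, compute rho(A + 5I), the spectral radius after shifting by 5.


Spectrum of A + 5I = {-1, 7, 10, 17}
Spectral radius = max |lambda| over the shifted spectrum
= max(1, 7, 10, 17) = 17

17


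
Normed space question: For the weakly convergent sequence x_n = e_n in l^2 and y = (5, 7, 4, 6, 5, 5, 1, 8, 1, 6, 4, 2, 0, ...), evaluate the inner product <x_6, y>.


x_6 = e_6 is the standard basis vector with 1 in position 6.
<x_6, y> = y_6 = 5
As n -> infinity, <x_n, y> -> 0, confirming weak convergence of (x_n) to 0.

5


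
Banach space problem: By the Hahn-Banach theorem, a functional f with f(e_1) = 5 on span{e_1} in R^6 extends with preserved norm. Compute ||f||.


The norm of f is given by ||f|| = sup_{||x||=1} |f(x)|.
On span{e_1}, ||e_1|| = 1, so ||f|| = |f(e_1)| / ||e_1||
= |5| / 1 = 5.0000

5.0000


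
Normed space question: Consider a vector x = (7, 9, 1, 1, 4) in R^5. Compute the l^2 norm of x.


The l^2 norm = (sum |x_i|^2)^(1/2)
Sum of 2th powers = 49 + 81 + 1 + 1 + 16 = 148
||x||_2 = (148)^(1/2) = 12.1655

12.1655


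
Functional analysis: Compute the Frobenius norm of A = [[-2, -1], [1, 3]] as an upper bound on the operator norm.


||A||_F^2 = sum a_ij^2
= (-2)^2 + (-1)^2 + 1^2 + 3^2
= 4 + 1 + 1 + 9 = 15
||A||_F = sqrt(15) = 3.8730

3.8730


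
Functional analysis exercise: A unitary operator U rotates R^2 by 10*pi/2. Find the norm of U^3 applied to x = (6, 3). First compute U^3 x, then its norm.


U is a rotation by theta = 10*pi/2
U^3 = rotation by 3*theta = 30*pi/2 = 2*pi/2 (mod 2*pi)
cos(2*pi/2) = -1.0000, sin(2*pi/2) = 0.0000
U^3 x = (-1.0000 * 6 - 0.0000 * 3, 0.0000 * 6 + -1.0000 * 3)
= (-6.0000, -3.0000)
||U^3 x|| = sqrt((-6.0000)^2 + (-3.0000)^2) = sqrt(45.0000) = 6.7082

6.7082


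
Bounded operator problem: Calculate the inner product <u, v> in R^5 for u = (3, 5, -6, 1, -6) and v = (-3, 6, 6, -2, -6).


Computing the standard inner product <u, v> = sum u_i * v_i
= 3*-3 + 5*6 + -6*6 + 1*-2 + -6*-6
= -9 + 30 + -36 + -2 + 36
= 19

19


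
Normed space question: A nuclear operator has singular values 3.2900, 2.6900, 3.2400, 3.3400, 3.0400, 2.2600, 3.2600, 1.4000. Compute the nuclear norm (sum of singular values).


The nuclear norm is the sum of all singular values.
||T||_1 = 3.2900 + 2.6900 + 3.2400 + 3.3400 + 3.0400 + 2.2600 + 3.2600 + 1.4000
= 22.5200

22.5200


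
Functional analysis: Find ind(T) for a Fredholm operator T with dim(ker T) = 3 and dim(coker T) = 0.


The Fredholm index is defined as ind(T) = dim(ker T) - dim(coker T)
= 3 - 0
= 3

3


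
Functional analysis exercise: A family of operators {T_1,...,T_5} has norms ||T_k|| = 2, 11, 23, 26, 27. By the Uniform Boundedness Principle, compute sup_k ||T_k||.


By the Uniform Boundedness Principle, the supremum of norms is finite.
sup_k ||T_k|| = max(2, 11, 23, 26, 27) = 27

27


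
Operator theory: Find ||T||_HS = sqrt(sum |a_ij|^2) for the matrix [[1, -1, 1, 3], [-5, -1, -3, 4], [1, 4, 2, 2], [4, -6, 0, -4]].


The Hilbert-Schmidt norm is sqrt(sum of squares of all entries).
Sum of squares = 1^2 + (-1)^2 + 1^2 + 3^2 + (-5)^2 + (-1)^2 + (-3)^2 + 4^2 + 1^2 + 4^2 + 2^2 + 2^2 + 4^2 + (-6)^2 + 0^2 + (-4)^2
= 1 + 1 + 1 + 9 + 25 + 1 + 9 + 16 + 1 + 16 + 4 + 4 + 16 + 36 + 0 + 16 = 156
||T||_HS = sqrt(156) = 12.4900

12.4900


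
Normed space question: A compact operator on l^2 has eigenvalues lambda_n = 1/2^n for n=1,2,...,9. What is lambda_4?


The eigenvalue formula gives lambda_4 = 1/2^4
= 1/16
= 0.0625

0.0625


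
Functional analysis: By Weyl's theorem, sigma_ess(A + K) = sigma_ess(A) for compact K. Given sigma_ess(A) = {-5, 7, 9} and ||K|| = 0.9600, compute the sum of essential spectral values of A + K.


By Weyl's theorem, the essential spectrum is invariant under compact perturbations.
sigma_ess(A + K) = sigma_ess(A) = {-5, 7, 9}
Sum = -5 + 7 + 9 = 11

11


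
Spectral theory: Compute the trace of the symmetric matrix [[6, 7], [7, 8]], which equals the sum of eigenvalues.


For a self-adjoint (symmetric) matrix, the eigenvalues are real.
The sum of eigenvalues equals the trace of the matrix.
trace = 6 + 8 = 14

14


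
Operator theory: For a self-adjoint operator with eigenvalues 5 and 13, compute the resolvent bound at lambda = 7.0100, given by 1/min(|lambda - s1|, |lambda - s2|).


dist(7.0100, {5, 13}) = min(|7.0100 - 5|, |7.0100 - 13|)
= min(2.0100, 5.9900) = 2.0100
Resolvent bound = 1/2.0100 = 0.4975

0.4975


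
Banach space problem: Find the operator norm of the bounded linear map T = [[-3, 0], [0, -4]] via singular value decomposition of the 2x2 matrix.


A^T A = [[9, 0], [0, 16]]
trace(A^T A) = 25, det(A^T A) = 144
discriminant = 25^2 - 4*144 = 49
Largest eigenvalue of A^T A = (trace + sqrt(disc))/2 = 16.0000
||T|| = sqrt(16.0000) = 4.0000

4.0000


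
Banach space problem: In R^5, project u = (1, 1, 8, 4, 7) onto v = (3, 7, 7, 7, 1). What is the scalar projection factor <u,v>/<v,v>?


Computing <u,v> = 1*3 + 1*7 + 8*7 + 4*7 + 7*1 = 101
Computing <v,v> = 3^2 + 7^2 + 7^2 + 7^2 + 1^2 = 157
Projection coefficient = 101/157 = 0.6433

0.6433


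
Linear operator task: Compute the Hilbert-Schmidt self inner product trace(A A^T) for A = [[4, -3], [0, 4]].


trace(A * A^T) = sum of squares of all entries
= 4^2 + (-3)^2 + 0^2 + 4^2
= 16 + 9 + 0 + 16
= 41

41


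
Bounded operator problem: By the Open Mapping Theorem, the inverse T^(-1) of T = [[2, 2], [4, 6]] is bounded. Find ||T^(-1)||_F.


det(T) = 2*6 - 2*4 = 4
T^(-1) = (1/4) * [[6, -2], [-4, 2]] = [[1.5000, -0.5000], [-1.0000, 0.5000]]
||T^(-1)||_F^2 = 1.5000^2 + (-0.5000)^2 + (-1.0000)^2 + 0.5000^2 = 3.7500
||T^(-1)||_F = sqrt(3.7500) = 1.9365

1.9365


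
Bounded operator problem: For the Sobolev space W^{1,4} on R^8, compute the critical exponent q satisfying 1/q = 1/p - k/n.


Using the Sobolev embedding formula: 1/q = 1/p - k/n
1/q = 1/4 - 1/8 = 1/8
q = 1/(1/8) = 8

8.0000


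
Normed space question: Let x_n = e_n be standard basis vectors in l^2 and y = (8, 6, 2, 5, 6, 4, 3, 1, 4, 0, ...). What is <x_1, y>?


x_1 = e_1 is the standard basis vector with 1 in position 1.
<x_1, y> = y_1 = 8
As n -> infinity, <x_n, y> -> 0, confirming weak convergence of (x_n) to 0.

8


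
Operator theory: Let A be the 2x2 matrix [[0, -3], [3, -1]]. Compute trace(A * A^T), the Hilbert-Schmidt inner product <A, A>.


trace(A * A^T) = sum of squares of all entries
= 0^2 + (-3)^2 + 3^2 + (-1)^2
= 0 + 9 + 9 + 1
= 19

19


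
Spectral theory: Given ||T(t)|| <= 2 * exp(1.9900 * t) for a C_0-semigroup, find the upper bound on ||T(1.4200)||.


||T(1.4200)|| <= 2 * exp(1.9900 * 1.4200)
= 2 * exp(2.8258)
= 2 * 16.8744
= 33.7489

33.7489


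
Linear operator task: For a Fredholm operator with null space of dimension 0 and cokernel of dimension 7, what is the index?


The Fredholm index is defined as ind(T) = dim(ker T) - dim(coker T)
= 0 - 7
= -7

-7


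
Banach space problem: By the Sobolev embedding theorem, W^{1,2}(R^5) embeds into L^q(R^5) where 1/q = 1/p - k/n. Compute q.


Using the Sobolev embedding formula: 1/q = 1/p - k/n
1/q = 1/2 - 1/5 = 3/10
q = 1/(3/10) = 10/3 = 3.3333

3.3333


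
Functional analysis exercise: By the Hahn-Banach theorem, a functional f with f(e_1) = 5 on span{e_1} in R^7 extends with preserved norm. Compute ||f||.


The norm of f is given by ||f|| = sup_{||x||=1} |f(x)|.
On span{e_1}, ||e_1|| = 1, so ||f|| = |f(e_1)| / ||e_1||
= |5| / 1 = 5.0000

5.0000


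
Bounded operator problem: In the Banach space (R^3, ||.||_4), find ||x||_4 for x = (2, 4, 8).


The l^4 norm = (sum |x_i|^4)^(1/4)
Sum of 4th powers = 16 + 256 + 4096 = 4368
||x||_4 = (4368)^(1/4) = 8.1296

8.1296


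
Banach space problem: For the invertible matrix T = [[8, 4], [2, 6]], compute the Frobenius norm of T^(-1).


det(T) = 8*6 - 4*2 = 40
T^(-1) = (1/40) * [[6, -4], [-2, 8]] = [[0.1500, -0.1000], [-0.0500, 0.2000]]
||T^(-1)||_F^2 = 0.1500^2 + (-0.1000)^2 + (-0.0500)^2 + 0.2000^2 = 0.0750
||T^(-1)||_F = sqrt(0.0750) = 0.2739

0.2739


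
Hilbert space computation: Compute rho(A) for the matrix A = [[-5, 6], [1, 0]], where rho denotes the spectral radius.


For a 2x2 matrix, eigenvalues satisfy lambda^2 - (trace)*lambda + det = 0
trace = -5 + 0 = -5
det = -5*0 - 6*1 = -6
discriminant = (-5)^2 - 4*(-6) = 49
spectral radius = max |eigenvalue| = 6.0000

6.0000


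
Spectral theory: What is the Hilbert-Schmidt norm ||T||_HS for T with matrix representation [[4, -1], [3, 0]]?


The Hilbert-Schmidt norm is sqrt(sum of squares of all entries).
Sum of squares = 4^2 + (-1)^2 + 3^2 + 0^2
= 16 + 1 + 9 + 0 = 26
||T||_HS = sqrt(26) = 5.0990

5.0990


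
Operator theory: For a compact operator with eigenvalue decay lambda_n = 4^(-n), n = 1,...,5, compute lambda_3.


The eigenvalue formula gives lambda_3 = 1/4^3
= 1/64
= 0.0156

0.0156


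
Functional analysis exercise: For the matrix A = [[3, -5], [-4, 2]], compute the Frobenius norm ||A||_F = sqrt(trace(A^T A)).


||A||_F^2 = sum a_ij^2
= 3^2 + (-5)^2 + (-4)^2 + 2^2
= 9 + 25 + 16 + 4 = 54
||A||_F = sqrt(54) = 7.3485

7.3485


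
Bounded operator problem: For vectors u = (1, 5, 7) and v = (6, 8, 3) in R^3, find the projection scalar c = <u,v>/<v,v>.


Computing <u,v> = 1*6 + 5*8 + 7*3 = 67
Computing <v,v> = 6^2 + 8^2 + 3^2 = 109
Projection coefficient = 67/109 = 0.6147

0.6147


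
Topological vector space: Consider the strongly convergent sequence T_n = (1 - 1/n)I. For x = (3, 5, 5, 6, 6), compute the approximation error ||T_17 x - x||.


T_17 x - x = (1 - 1/17)x - x = -x/17
||x|| = sqrt(131) = 11.4455
||T_17 x - x|| = ||x||/17 = 11.4455/17 = 0.6733

0.6733


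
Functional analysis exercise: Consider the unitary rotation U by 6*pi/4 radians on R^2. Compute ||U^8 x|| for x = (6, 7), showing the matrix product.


U is a rotation by theta = 6*pi/4
U^8 = rotation by 8*theta = 48*pi/4 = 0*pi/4 (mod 2*pi)
cos(0*pi/4) = 1.0000, sin(0*pi/4) = 0.0000
U^8 x = (1.0000 * 6 - 0.0000 * 7, 0.0000 * 6 + 1.0000 * 7)
= (6.0000, 7.0000)
||U^8 x|| = sqrt(6.0000^2 + 7.0000^2) = sqrt(85.0000) = 9.2195

9.2195


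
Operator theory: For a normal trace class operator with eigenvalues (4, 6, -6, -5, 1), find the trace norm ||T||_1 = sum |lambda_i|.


For a normal operator, singular values equal |eigenvalues|.
Trace norm = sum |lambda_i| = 4 + 6 + 6 + 5 + 1
= 22

22


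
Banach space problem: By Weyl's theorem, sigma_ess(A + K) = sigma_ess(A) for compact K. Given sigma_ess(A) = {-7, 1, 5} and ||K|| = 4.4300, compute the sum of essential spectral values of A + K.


By Weyl's theorem, the essential spectrum is invariant under compact perturbations.
sigma_ess(A + K) = sigma_ess(A) = {-7, 1, 5}
Sum = -7 + 1 + 5 = -1

-1


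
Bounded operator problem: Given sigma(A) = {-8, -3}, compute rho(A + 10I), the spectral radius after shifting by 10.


Spectrum of A + 10I = {2, 7}
Spectral radius = max |lambda| over the shifted spectrum
= max(2, 7) = 7

7


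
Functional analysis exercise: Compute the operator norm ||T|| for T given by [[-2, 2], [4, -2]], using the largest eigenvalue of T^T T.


A^T A = [[20, -12], [-12, 8]]
trace(A^T A) = 28, det(A^T A) = 16
discriminant = 28^2 - 4*16 = 720
Largest eigenvalue of A^T A = (trace + sqrt(disc))/2 = 27.4164
||T|| = sqrt(27.4164) = 5.2361

5.2361


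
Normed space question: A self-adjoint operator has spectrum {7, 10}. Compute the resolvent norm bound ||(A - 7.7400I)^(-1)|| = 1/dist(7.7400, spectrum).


dist(7.7400, {7, 10}) = min(|7.7400 - 7|, |7.7400 - 10|)
= min(0.7400, 2.2600) = 0.7400
Resolvent bound = 1/0.7400 = 1.3514

1.3514


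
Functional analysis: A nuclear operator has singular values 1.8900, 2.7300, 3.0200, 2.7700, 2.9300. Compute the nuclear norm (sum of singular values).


The nuclear norm is the sum of all singular values.
||T||_1 = 1.8900 + 2.7300 + 3.0200 + 2.7700 + 2.9300
= 13.3400

13.3400


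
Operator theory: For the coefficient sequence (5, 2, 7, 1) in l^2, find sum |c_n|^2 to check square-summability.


sum |c_n|^2 = 5^2 + 2^2 + 7^2 + 1^2
= 25 + 4 + 49 + 1
= 79

79


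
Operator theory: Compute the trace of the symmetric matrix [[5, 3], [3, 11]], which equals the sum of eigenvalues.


For a self-adjoint (symmetric) matrix, the eigenvalues are real.
The sum of eigenvalues equals the trace of the matrix.
trace = 5 + 11 = 16

16


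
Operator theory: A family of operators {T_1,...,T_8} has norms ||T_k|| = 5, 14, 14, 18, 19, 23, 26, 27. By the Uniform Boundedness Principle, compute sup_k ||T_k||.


By the Uniform Boundedness Principle, the supremum of norms is finite.
sup_k ||T_k|| = max(5, 14, 14, 18, 19, 23, 26, 27) = 27

27


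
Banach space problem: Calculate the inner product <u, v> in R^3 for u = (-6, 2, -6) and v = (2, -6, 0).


Computing the standard inner product <u, v> = sum u_i * v_i
= -6*2 + 2*-6 + -6*0
= -12 + -12 + 0
= -24

-24


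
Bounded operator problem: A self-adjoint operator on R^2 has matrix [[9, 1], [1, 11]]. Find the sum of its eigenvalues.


For a self-adjoint (symmetric) matrix, the eigenvalues are real.
The sum of eigenvalues equals the trace of the matrix.
trace = 9 + 11 = 20

20


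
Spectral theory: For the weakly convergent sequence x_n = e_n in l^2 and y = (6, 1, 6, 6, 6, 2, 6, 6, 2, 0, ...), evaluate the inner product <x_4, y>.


x_4 = e_4 is the standard basis vector with 1 in position 4.
<x_4, y> = y_4 = 6
As n -> infinity, <x_n, y> -> 0, confirming weak convergence of (x_n) to 0.

6


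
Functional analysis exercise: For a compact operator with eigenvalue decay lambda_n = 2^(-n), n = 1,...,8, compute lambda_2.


The eigenvalue formula gives lambda_2 = 1/2^2
= 1/4
= 0.2500

0.2500


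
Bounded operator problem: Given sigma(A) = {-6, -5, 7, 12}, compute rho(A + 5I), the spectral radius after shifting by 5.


Spectrum of A + 5I = {-1, 0, 12, 17}
Spectral radius = max |lambda| over the shifted spectrum
= max(1, 0, 12, 17) = 17

17


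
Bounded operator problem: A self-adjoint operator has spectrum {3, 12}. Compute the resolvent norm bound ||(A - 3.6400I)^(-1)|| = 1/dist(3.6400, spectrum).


dist(3.6400, {3, 12}) = min(|3.6400 - 3|, |3.6400 - 12|)
= min(0.6400, 8.3600) = 0.6400
Resolvent bound = 1/0.6400 = 1.5625

1.5625


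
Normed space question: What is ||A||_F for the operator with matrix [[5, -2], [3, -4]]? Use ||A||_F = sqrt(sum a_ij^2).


||A||_F^2 = sum a_ij^2
= 5^2 + (-2)^2 + 3^2 + (-4)^2
= 25 + 4 + 9 + 16 = 54
||A||_F = sqrt(54) = 7.3485

7.3485


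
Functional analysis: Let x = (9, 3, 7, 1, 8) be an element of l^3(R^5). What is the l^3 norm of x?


The l^3 norm = (sum |x_i|^3)^(1/3)
Sum of 3th powers = 729 + 27 + 343 + 1 + 512 = 1612
||x||_3 = (1612)^(1/3) = 11.7252

11.7252


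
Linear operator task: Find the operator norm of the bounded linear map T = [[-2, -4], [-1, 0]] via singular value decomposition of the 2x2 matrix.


A^T A = [[5, 8], [8, 16]]
trace(A^T A) = 21, det(A^T A) = 16
discriminant = 21^2 - 4*16 = 377
Largest eigenvalue of A^T A = (trace + sqrt(disc))/2 = 20.2082
||T|| = sqrt(20.2082) = 4.4954

4.4954


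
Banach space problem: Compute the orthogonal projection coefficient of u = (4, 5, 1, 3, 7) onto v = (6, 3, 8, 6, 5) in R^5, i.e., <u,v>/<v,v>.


Computing <u,v> = 4*6 + 5*3 + 1*8 + 3*6 + 7*5 = 100
Computing <v,v> = 6^2 + 3^2 + 8^2 + 6^2 + 5^2 = 170
Projection coefficient = 100/170 = 0.5882

0.5882


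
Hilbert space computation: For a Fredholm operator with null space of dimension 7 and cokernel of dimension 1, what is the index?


The Fredholm index is defined as ind(T) = dim(ker T) - dim(coker T)
= 7 - 1
= 6

6


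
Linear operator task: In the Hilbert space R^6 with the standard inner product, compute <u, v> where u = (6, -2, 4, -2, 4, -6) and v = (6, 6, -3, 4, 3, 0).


Computing the standard inner product <u, v> = sum u_i * v_i
= 6*6 + -2*6 + 4*-3 + -2*4 + 4*3 + -6*0
= 36 + -12 + -12 + -8 + 12 + 0
= 16

16


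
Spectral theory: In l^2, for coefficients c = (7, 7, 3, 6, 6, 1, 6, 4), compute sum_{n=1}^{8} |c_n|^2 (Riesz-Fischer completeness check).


sum |c_n|^2 = 7^2 + 7^2 + 3^2 + 6^2 + 6^2 + 1^2 + 6^2 + 4^2
= 49 + 49 + 9 + 36 + 36 + 1 + 36 + 16
= 232

232


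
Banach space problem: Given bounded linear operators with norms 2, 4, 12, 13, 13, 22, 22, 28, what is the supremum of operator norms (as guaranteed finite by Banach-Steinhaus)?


By the Uniform Boundedness Principle, the supremum of norms is finite.
sup_k ||T_k|| = max(2, 4, 12, 13, 13, 22, 22, 28) = 28

28


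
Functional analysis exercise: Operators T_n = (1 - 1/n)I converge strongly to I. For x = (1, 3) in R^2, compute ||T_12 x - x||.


T_12 x - x = (1 - 1/12)x - x = -x/12
||x|| = sqrt(10) = 3.1623
||T_12 x - x|| = ||x||/12 = 3.1623/12 = 0.2635

0.2635


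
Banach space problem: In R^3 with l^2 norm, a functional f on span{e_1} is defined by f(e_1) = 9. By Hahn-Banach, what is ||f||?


The norm of f is given by ||f|| = sup_{||x||=1} |f(x)|.
On span{e_1}, ||e_1|| = 1, so ||f|| = |f(e_1)| / ||e_1||
= |9| / 1 = 9.0000

9.0000


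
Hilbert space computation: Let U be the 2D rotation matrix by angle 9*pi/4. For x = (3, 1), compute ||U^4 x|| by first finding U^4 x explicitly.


U is a rotation by theta = 9*pi/4
U^4 = rotation by 4*theta = 36*pi/4 = 4*pi/4 (mod 2*pi)
cos(4*pi/4) = -1.0000, sin(4*pi/4) = 0.0000
U^4 x = (-1.0000 * 3 - 0.0000 * 1, 0.0000 * 3 + -1.0000 * 1)
= (-3.0000, -1.0000)
||U^4 x|| = sqrt((-3.0000)^2 + (-1.0000)^2) = sqrt(10.0000) = 3.1623

3.1623
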